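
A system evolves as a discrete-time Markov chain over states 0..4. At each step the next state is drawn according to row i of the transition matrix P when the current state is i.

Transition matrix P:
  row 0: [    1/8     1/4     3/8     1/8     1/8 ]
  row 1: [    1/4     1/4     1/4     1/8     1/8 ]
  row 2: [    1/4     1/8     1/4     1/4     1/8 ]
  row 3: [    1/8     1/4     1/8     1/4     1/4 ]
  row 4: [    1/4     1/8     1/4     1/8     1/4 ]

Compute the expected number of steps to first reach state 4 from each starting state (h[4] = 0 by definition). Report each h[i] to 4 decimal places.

First-step conditioning: h[4] = 0; for i ≠ 4, h[i] = 1 + Σ_k P[i][k]·h[k].
  h[0] = 1 + 1/8·h[0] + 1/4·h[1] + 3/8·h[2] + 1/8·h[3]
  h[1] = 1 + 1/4·h[0] + 1/4·h[1] + 1/4·h[2] + 1/8·h[3]
  h[2] = 1 + 1/4·h[0] + 1/8·h[1] + 1/4·h[2] + 1/4·h[3]
  h[3] = 1 + 1/8·h[0] + 1/4·h[1] + 1/8·h[2] + 1/4·h[3]
Solving the 4×4 linear system over states ≠ 4 gives exactly h = [684/101, 2056/303, 20/3, 1768/303, 0] (h[4] = 0 is the target).

h = [6.7723, 6.7855, 6.6667, 5.8350, 0.0000]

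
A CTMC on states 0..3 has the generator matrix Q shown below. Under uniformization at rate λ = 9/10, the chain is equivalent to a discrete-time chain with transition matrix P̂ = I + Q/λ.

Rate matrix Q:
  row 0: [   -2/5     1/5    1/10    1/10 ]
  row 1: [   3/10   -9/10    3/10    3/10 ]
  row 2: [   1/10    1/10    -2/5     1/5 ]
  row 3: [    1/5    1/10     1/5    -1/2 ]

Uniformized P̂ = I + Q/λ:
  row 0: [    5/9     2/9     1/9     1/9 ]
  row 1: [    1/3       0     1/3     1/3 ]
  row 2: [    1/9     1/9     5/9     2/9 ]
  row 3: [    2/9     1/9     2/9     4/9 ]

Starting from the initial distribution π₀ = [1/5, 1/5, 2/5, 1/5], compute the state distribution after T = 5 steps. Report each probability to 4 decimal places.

t=0: π = [0.2000, 0.2000, 0.4000, 0.2000]
t=1: π = [0.2667, 0.1111, 0.3556, 0.2667]
t=2: π = [0.2840, 0.1284, 0.3235, 0.2642]
t=3: π = [0.2952, 0.1284, 0.3128, 0.2636]
t=4: π = [0.3001, 0.1296, 0.3079, 0.2623]
t=5: π = [0.3025, 0.1301, 0.3059, 0.2616]

π = [0.3025, 0.1301, 0.3059, 0.2616]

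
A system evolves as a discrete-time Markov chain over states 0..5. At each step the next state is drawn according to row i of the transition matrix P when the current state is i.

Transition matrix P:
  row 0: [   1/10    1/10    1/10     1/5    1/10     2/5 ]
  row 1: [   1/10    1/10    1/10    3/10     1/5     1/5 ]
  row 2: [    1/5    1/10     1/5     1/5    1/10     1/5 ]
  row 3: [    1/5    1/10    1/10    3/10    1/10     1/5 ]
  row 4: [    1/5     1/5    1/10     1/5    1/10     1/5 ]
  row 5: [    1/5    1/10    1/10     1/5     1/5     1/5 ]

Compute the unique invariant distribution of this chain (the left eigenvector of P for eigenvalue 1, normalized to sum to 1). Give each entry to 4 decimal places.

π = [0.1715, 0.1135, 0.1111, 0.2348, 0.1348, 0.2343]

Balance equations π_j = Σ_i π_i·P[i][j]:
  π_0 = 1/10·π_0 + 1/10·π_1 + 1/5·π_2 + 1/5·π_3 + 1/5·π_4 + 1/5·π_5
  π_1 = 1/10·π_0 + 1/10·π_1 + 1/10·π_2 + 1/10·π_3 + 1/5·π_4 + 1/10·π_5
  π_2 = 1/10·π_0 + 1/10·π_1 + 1/5·π_2 + 1/10·π_3 + 1/10·π_4 + 1/10·π_5
  π_3 = 1/5·π_0 + 3/10·π_1 + 1/5·π_2 + 3/10·π_3 + 1/5·π_4 + 1/5·π_5
  π_4 = 1/10·π_0 + 1/5·π_1 + 1/10·π_2 + 1/10·π_3 + 1/10·π_4 + 1/5·π_5
  normalize: π_0 + π_1 + π_2 + π_3 + π_4 + π_5 = 1
Solving the linear system gives exactly π = [467/2723, 309/2723, 1/9, 5755/24507, 367/2723, 638/2723].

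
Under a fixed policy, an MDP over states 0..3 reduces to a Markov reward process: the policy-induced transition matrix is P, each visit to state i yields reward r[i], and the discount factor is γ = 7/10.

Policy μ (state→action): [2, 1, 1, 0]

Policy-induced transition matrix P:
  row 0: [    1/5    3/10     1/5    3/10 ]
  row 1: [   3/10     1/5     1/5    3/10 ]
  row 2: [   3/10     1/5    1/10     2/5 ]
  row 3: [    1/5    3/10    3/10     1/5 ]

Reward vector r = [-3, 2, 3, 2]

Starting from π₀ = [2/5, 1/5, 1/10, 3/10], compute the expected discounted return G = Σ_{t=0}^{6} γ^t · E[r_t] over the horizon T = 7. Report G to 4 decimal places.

t=0: π = [0.4000, 0.2000, 0.1000, 0.3000], E[r] = 0.1000, γ^t·E[r] = 0.100000, running G = 0.100000
t=1: π = [0.2300, 0.2700, 0.2200, 0.2800], E[r] = 1.0700, γ^t·E[r] = 0.749000, running G = 0.849000
t=2: π = [0.2490, 0.2510, 0.2060, 0.2940], E[r] = 0.9610, γ^t·E[r] = 0.470890, running G = 1.319890
t=3: π = [0.2457, 0.2543, 0.2088, 0.2912], E[r] = 0.9803, γ^t·E[r] = 0.336243, running G = 1.656133
t=4: π = [0.2463, 0.2537, 0.2082, 0.2918], E[r] = 0.9767, γ^t·E[r] = 0.234503, running G = 1.890636
t=5: π = [0.2462, 0.2538, 0.2084, 0.2916], E[r] = 0.9774, γ^t·E[r] = 0.164269, running G = 2.054906
t=6: π = [0.2462, 0.2538, 0.2083, 0.2917], E[r] = 0.9773, γ^t·E[r] = 0.114972, running G = 2.169878

G = 2.1699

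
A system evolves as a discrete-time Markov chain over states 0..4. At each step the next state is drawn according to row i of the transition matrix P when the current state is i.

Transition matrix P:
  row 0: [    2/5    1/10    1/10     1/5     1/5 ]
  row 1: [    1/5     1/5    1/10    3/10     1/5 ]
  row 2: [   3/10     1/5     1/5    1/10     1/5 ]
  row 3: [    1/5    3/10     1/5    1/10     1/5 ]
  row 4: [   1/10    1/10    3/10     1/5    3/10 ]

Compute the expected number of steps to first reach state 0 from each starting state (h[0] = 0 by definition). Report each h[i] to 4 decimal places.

First-step conditioning: h[0] = 0; for i ≠ 0, h[i] = 1 + Σ_k P[i][k]·h[k].
  h[1] = 1 + 1/5·h[1] + 1/10·h[2] + 3/10·h[3] + 1/5·h[4]
  h[2] = 1 + 1/5·h[1] + 1/5·h[2] + 1/10·h[3] + 1/5·h[4]
  h[3] = 1 + 3/10·h[1] + 1/5·h[2] + 1/10·h[3] + 1/5·h[4]
  h[4] = 1 + 1/10·h[1] + 3/10·h[2] + 1/5·h[3] + 3/10·h[4]
Solving the 4×4 linear system over states ≠ 0 gives exactly h = [0, 3300/647, 2940/647, 3270/647, 3590/647] (h[0] = 0 is the target).

h = [0.0000, 5.1005, 4.5440, 5.0541, 5.5487]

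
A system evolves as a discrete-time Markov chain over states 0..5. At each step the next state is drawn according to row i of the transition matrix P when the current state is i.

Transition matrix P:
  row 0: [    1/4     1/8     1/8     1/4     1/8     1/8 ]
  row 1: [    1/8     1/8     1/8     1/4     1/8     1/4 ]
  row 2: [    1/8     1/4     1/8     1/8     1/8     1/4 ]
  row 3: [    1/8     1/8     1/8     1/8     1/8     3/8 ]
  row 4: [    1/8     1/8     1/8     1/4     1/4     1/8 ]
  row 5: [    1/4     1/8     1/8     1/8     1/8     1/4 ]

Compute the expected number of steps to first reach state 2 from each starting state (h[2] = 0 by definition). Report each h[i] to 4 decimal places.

h = [8.0000, 8.0000, 0.0000, 8.0000, 8.0000, 8.0000]

First-step conditioning: h[2] = 0; for i ≠ 2, h[i] = 1 + Σ_k P[i][k]·h[k].
  h[0] = 1 + 1/4·h[0] + 1/8·h[1] + 1/4·h[3] + 1/8·h[4] + 1/8·h[5]
  h[1] = 1 + 1/8·h[0] + 1/8·h[1] + 1/4·h[3] + 1/8·h[4] + 1/4·h[5]
  h[3] = 1 + 1/8·h[0] + 1/8·h[1] + 1/8·h[3] + 1/8·h[4] + 3/8·h[5]
  h[4] = 1 + 1/8·h[0] + 1/8·h[1] + 1/4·h[3] + 1/4·h[4] + 1/8·h[5]
  h[5] = 1 + 1/4·h[0] + 1/8·h[1] + 1/8·h[3] + 1/8·h[4] + 1/4·h[5]
Solving the 5×5 linear system over states ≠ 2 gives exactly h = [8, 8, 0, 8, 8, 8] (h[2] = 0 is the target).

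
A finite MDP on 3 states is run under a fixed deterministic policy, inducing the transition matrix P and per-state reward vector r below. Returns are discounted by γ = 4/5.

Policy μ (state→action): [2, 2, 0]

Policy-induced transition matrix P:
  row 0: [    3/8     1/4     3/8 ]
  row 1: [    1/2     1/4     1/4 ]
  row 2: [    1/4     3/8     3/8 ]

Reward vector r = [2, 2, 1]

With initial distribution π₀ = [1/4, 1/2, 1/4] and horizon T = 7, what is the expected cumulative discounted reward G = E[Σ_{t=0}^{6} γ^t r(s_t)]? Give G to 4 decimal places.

G = 6.6736

t=0: π = [0.2500, 0.5000, 0.2500], E[r] = 1.7500, γ^t·E[r] = 1.750000, running G = 1.750000
t=1: π = [0.4063, 0.2813, 0.3125], E[r] = 1.6875, γ^t·E[r] = 1.350000, running G = 3.100000
t=2: π = [0.3711, 0.2891, 0.3398], E[r] = 1.6602, γ^t·E[r] = 1.062500, running G = 4.162500
t=3: π = [0.3687, 0.2925, 0.3389], E[r] = 1.6611, γ^t·E[r] = 0.850500, running G = 5.013000
t=4: π = [0.3692, 0.2924, 0.3384], E[r] = 1.6616, γ^t·E[r] = 0.680575, running G = 5.693575
t=5: π = [0.3692, 0.2923, 0.3385], E[r] = 1.6615, γ^t·E[r] = 0.544455, running G = 6.238030
t=6: π = [0.3692, 0.2923, 0.3385], E[r] = 1.6615, γ^t·E[r] = 0.435562, running G = 6.673592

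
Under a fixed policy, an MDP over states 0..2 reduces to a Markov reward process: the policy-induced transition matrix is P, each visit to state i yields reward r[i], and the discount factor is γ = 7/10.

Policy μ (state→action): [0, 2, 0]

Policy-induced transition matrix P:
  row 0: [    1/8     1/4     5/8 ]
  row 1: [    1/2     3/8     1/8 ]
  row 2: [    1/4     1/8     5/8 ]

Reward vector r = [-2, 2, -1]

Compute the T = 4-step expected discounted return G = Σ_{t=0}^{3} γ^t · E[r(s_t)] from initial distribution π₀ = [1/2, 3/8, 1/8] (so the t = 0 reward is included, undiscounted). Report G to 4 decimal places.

G = -1.1839

t=0: π = [0.5000, 0.3750, 0.1250], E[r] = -0.3750, γ^t·E[r] = -0.375000, running G = -0.375000
t=1: π = [0.2813, 0.2813, 0.4375], E[r] = -0.4375, γ^t·E[r] = -0.306250, running G = -0.681250
t=2: π = [0.2852, 0.2305, 0.4844], E[r] = -0.5938, γ^t·E[r] = -0.290938, running G = -0.972188
t=3: π = [0.2720, 0.2183, 0.5098], E[r] = -0.6172, γ^t·E[r] = -0.211695, running G = -1.183883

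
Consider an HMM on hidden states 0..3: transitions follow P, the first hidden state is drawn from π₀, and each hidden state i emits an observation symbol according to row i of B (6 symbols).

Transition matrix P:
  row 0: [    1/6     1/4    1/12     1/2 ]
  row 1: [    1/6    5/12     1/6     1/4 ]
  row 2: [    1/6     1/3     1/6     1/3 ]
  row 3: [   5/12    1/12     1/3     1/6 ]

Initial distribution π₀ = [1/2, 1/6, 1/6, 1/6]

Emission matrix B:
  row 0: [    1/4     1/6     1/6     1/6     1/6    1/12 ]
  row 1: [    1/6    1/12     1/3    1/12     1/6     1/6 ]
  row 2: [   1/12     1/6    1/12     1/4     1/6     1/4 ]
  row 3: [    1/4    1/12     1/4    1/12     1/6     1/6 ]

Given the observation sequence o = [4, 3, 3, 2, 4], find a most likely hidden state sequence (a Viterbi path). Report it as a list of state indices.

path = [0, 3, 2, 1, 1]

t=0: δ = [8.333e-02, 2.778e-02, 2.778e-02, 2.778e-02]  (obs o_0=4)
t=1: δ = [2.315e-03, 1.736e-03, 2.315e-03, 3.472e-03]  ψ = [0, 0, 3, 0]  (obs o_1=3)
t=2: δ = [2.411e-04, 6.430e-05, 2.894e-04, 9.645e-05]  ψ = [3, 2, 3, 0]  (obs o_2=3)
t=3: δ = [8.038e-06, 3.215e-05, 4.019e-06, 3.014e-05]  ψ = [2, 2, 2, 0]  (obs o_3=2)
t=4: δ = [2.093e-06, 2.233e-06, 1.674e-06, 1.340e-06]  ψ = [3, 1, 3, 1]  (obs o_4=4)
backtrack: best end state = 1; path = [0, 3, 2, 1, 1]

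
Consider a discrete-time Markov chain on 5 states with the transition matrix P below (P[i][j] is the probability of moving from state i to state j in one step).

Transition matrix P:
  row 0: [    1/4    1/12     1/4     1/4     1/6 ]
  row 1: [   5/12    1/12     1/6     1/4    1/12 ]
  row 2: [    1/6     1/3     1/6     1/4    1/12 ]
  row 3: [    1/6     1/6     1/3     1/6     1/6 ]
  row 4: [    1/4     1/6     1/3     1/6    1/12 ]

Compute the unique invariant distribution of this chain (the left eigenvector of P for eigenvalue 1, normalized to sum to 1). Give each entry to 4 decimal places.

π = [0.2400, 0.1729, 0.2439, 0.2214, 0.1218]

Balance equations π_j = Σ_i π_i·P[i][j]:
  π_0 = 1/4·π_0 + 5/12·π_1 + 1/6·π_2 + 1/6·π_3 + 1/4·π_4
  π_1 = 1/12·π_0 + 1/12·π_1 + 1/3·π_2 + 1/6·π_3 + 1/6·π_4
  π_2 = 1/4·π_0 + 1/6·π_1 + 1/6·π_2 + 1/3·π_3 + 1/3·π_4
  π_3 = 1/4·π_0 + 1/4·π_1 + 1/4·π_2 + 1/6·π_3 + 1/6·π_4
  normalize: π_0 + π_1 + π_2 + π_3 + π_4 = 1
Solving the linear system gives exactly π = [2176/9065, 4702/27195, 6632/27195, 2007/9065, 1104/9065].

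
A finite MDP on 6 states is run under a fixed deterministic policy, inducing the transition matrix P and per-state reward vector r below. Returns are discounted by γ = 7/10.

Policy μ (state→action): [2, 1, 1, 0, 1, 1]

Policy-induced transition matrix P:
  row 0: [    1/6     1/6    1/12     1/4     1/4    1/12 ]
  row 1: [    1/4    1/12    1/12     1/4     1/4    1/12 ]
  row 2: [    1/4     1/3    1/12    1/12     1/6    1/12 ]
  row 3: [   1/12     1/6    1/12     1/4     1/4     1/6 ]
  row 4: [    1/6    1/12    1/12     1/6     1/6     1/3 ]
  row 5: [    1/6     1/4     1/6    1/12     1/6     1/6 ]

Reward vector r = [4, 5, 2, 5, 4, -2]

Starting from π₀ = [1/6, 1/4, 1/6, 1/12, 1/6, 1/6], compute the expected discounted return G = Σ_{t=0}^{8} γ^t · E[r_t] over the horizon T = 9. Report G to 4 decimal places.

t=0: π = [0.1667, 0.2500, 0.1667, 0.0833, 0.1667, 0.1667], E[r] = 3.0000, γ^t·E[r] = 3.000000, running G = 3.000000
t=1: π = [0.1944, 0.1736, 0.0972, 0.1806, 0.2083, 0.1458], E[r] = 3.2847, γ^t·E[r] = 2.299306, running G = 5.299306
t=2: π = [0.1742, 0.1632, 0.0955, 0.1921, 0.2124, 0.1626], E[r] = 3.1887, γ^t·E[r] = 1.562442, running G = 6.861748
t=3: π = [0.1722, 0.1648, 0.0969, 0.1893, 0.2108, 0.1660], E[r] = 3.1644, γ^t·E[r] = 1.085389, running G = 7.947137
t=4: π = [0.1727, 0.1653, 0.0972, 0.1886, 0.2105, 0.1656], E[r] = 3.1658, γ^t·E[r] = 0.760110, running G = 8.707247
t=5: π = [0.1728, 0.1653, 0.0971, 0.1887, 0.2106, 0.1655], E[r] = 3.1668, γ^t·E[r] = 0.532245, running G = 9.239492
t=6: π = [0.1728, 0.1653, 0.0971, 0.1887, 0.2106, 0.1655], E[r] = 3.1669, γ^t·E[r] = 0.372577, running G = 9.612069
t=7: π = [0.1728, 0.1653, 0.0971, 0.1887, 0.2106, 0.1655], E[r] = 3.1668, γ^t·E[r] = 0.260801, running G = 9.872870
t=8: π = [0.1728, 0.1653, 0.0971, 0.1887, 0.2106, 0.1655], E[r] = 3.1668, γ^t·E[r] = 0.182561, running G = 10.055431

G = 10.0554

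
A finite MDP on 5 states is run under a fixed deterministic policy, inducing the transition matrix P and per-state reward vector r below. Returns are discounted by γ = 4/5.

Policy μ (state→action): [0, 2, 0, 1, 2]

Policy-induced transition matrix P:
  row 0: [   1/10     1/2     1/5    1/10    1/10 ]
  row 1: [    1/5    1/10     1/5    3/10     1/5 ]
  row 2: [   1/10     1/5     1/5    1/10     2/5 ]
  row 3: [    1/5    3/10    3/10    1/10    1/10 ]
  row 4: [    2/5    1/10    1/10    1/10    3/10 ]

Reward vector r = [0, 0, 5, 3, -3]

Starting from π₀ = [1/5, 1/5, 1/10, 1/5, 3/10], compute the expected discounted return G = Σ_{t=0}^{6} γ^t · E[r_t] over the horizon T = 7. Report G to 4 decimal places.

t=0: π = [0.2000, 0.2000, 0.1000, 0.2000, 0.3000], E[r] = 0.2000, γ^t·E[r] = 0.200000, running G = 0.200000
t=1: π = [0.2300, 0.2300, 0.1900, 0.1400, 0.2100], E[r] = 0.7400, γ^t·E[r] = 0.592000, running G = 0.792000
t=2: π = [0.2000, 0.2390, 0.1930, 0.1460, 0.2220], E[r] = 0.7370, γ^t·E[r] = 0.471680, running G = 1.263680
t=3: π = [0.2051, 0.2285, 0.1924, 0.1478, 0.2262], E[r] = 0.7268, γ^t·E[r] = 0.372122, running G = 1.635802
t=4: π = [0.2055, 0.2308, 0.1922, 0.1457, 0.2258], E[r] = 0.7205, γ^t·E[r] = 0.295105, running G = 1.930906
t=5: π = [0.2054, 0.2306, 0.1920, 0.1462, 0.2259], E[r] = 0.7208, γ^t·E[r] = 0.236181, running G = 2.167087
t=6: π = [0.2054, 0.2306, 0.1920, 0.1461, 0.2258], E[r] = 0.7210, γ^t·E[r] = 0.189000, running G = 2.356087

G = 2.3561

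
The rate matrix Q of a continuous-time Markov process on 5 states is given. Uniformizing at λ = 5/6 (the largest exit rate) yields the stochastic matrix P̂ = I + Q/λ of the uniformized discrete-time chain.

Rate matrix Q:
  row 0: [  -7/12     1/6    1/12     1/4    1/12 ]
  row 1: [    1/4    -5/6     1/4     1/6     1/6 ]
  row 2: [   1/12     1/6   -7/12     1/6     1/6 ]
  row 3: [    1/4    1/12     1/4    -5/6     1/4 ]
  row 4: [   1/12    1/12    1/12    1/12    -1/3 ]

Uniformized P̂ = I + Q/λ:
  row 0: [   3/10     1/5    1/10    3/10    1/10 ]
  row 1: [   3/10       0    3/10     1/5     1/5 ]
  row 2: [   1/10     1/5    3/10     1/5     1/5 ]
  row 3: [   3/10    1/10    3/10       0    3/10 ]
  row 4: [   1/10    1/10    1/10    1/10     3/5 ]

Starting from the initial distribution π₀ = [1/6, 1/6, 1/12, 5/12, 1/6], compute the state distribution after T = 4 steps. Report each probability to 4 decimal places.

t=0: π = [0.1667, 0.1667, 0.0833, 0.4167, 0.1667]
t=1: π = [0.2500, 0.1083, 0.2333, 0.1167, 0.2917]
t=2: π = [0.1950, 0.1375, 0.1917, 0.1725, 0.3033]
t=3: π = [0.2010, 0.1249, 0.2003, 0.1547, 0.3191]
t=4: π = [0.1961, 0.1276, 0.1960, 0.1573, 0.3230]

π = [0.1961, 0.1276, 0.1960, 0.1573, 0.3230]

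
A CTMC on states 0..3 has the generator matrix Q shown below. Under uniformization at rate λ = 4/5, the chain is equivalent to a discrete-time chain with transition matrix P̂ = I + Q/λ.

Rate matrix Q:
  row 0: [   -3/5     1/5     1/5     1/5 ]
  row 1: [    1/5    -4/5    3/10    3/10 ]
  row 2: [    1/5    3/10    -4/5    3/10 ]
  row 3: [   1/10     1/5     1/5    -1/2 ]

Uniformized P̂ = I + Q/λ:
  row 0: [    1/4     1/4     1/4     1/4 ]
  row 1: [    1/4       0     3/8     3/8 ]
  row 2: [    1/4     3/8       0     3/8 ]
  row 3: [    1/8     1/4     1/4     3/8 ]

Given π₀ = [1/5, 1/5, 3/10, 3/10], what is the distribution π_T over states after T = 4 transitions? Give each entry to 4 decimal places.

t=0: π = [0.2000, 0.2000, 0.3000, 0.3000]
t=1: π = [0.2125, 0.2375, 0.2000, 0.3500]
t=2: π = [0.2063, 0.2156, 0.2297, 0.3484]
t=3: π = [0.2064, 0.2248, 0.2195, 0.3492]
t=4: π = [0.2063, 0.2212, 0.2232, 0.3492]

π = [0.2063, 0.2212, 0.2232, 0.3492]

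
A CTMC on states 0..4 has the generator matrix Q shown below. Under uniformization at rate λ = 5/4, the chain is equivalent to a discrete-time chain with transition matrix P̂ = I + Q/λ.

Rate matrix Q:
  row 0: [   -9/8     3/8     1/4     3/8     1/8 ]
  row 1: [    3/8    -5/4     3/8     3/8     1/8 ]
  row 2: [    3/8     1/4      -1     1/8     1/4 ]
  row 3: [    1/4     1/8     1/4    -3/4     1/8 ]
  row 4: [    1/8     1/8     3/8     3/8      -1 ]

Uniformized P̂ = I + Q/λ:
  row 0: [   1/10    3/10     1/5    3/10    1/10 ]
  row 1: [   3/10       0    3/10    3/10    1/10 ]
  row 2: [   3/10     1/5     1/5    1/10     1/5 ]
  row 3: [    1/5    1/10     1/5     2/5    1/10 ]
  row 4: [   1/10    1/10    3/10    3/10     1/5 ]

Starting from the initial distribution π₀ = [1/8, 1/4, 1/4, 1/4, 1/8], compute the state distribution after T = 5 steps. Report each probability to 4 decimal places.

t=0: π = [0.1250, 0.2500, 0.2500, 0.2500, 0.1250]
t=1: π = [0.2250, 0.1250, 0.2375, 0.2750, 0.1375]
t=2: π = [0.2000, 0.1563, 0.2263, 0.2800, 0.1375]
t=3: π = [0.2045, 0.1470, 0.2294, 0.2828, 0.1364]
t=4: π = [0.2036, 0.1491, 0.2283, 0.2824, 0.1366]
t=5: π = [0.2037, 0.1486, 0.2286, 0.2826, 0.1365]

π = [0.2037, 0.1486, 0.2286, 0.2826, 0.1365]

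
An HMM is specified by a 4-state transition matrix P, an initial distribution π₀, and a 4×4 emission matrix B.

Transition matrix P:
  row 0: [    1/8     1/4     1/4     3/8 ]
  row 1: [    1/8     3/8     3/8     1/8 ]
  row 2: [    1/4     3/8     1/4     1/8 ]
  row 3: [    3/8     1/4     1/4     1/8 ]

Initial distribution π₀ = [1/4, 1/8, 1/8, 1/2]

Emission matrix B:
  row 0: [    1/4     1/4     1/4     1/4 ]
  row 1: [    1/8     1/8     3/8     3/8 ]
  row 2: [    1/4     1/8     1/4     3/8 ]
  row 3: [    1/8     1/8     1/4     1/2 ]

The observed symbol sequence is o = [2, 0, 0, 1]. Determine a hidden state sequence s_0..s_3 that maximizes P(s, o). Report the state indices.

t=0: δ = [6.250e-02, 4.688e-02, 3.125e-02, 1.250e-01]  (obs o_0=2)
t=1: δ = [1.172e-02, 3.906e-03, 7.812e-03, 2.930e-03]  ψ = [3, 3, 3, 0]  (obs o_1=0)
t=2: δ = [4.883e-04, 3.662e-04, 7.324e-04, 5.493e-04]  ψ = [2, 0, 0, 0]  (obs o_2=0)
t=3: δ = [5.150e-05, 3.433e-05, 2.289e-05, 2.289e-05]  ψ = [3, 2, 2, 0]  (obs o_3=1)
backtrack: best end state = 0; path = [3, 0, 3, 0]

path = [3, 0, 3, 0]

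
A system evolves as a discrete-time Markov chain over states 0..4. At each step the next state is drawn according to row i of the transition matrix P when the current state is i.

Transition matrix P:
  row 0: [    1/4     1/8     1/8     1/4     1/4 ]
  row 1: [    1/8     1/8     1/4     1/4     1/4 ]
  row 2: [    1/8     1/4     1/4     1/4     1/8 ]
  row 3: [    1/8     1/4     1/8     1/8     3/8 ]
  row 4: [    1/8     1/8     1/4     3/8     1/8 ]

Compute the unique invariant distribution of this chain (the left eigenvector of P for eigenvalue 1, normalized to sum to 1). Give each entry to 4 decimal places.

Balance equations π_j = Σ_i π_i·P[i][j]:
  π_0 = 1/4·π_0 + 1/8·π_1 + 1/8·π_2 + 1/8·π_3 + 1/8·π_4
  π_1 = 1/8·π_0 + 1/8·π_1 + 1/4·π_2 + 1/4·π_3 + 1/8·π_4
  π_2 = 1/8·π_0 + 1/4·π_1 + 1/4·π_2 + 1/8·π_3 + 1/4·π_4
  π_3 = 1/4·π_0 + 1/4·π_1 + 1/4·π_2 + 1/8·π_3 + 3/8·π_4
  normalize: π_0 + π_1 + π_2 + π_3 + π_4 = 1
Solving the linear system gives exactly π = [1/7, 90/497, 100/497, 123/497, 113/497].

π = [0.1429, 0.1811, 0.2012, 0.2475, 0.2274]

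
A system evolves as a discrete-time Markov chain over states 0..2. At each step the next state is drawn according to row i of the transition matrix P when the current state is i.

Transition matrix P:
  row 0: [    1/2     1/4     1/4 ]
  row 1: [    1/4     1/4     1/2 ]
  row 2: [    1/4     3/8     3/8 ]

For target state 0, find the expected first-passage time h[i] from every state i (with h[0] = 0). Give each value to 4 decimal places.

h = [0.0000, 4.0000, 4.0000]

First-step conditioning: h[0] = 0; for i ≠ 0, h[i] = 1 + Σ_k P[i][k]·h[k].
  h[1] = 1 + 1/4·h[1] + 1/2·h[2]
  h[2] = 1 + 3/8·h[1] + 3/8·h[2]
Solving the 2×2 linear system over states ≠ 0 gives exactly h = [0, 4, 4] (h[0] = 0 is the target).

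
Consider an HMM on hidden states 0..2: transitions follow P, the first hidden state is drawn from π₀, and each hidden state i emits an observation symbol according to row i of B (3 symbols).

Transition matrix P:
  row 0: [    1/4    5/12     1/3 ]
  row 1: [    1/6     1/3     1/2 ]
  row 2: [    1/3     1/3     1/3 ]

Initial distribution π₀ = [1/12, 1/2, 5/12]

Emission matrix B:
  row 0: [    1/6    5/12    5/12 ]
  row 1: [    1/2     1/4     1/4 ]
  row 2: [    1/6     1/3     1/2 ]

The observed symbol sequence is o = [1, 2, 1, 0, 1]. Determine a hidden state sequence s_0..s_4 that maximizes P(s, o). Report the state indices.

path = [1, 2, 0, 1, 2]

t=0: δ = [3.472e-02, 1.250e-01, 1.389e-01]  (obs o_0=1)
t=1: δ = [1.929e-02, 1.157e-02, 3.125e-02]  ψ = [2, 2, 1]  (obs o_1=2)
t=2: δ = [4.340e-03, 2.604e-03, 3.472e-03]  ψ = [2, 2, 2]  (obs o_2=1)
t=3: δ = [1.929e-04, 9.042e-04, 2.411e-04]  ψ = [2, 0, 0]  (obs o_3=0)
t=4: δ = [6.279e-05, 7.535e-05, 1.507e-04]  ψ = [1, 1, 1]  (obs o_4=1)
backtrack: best end state = 2; path = [1, 2, 0, 1, 2]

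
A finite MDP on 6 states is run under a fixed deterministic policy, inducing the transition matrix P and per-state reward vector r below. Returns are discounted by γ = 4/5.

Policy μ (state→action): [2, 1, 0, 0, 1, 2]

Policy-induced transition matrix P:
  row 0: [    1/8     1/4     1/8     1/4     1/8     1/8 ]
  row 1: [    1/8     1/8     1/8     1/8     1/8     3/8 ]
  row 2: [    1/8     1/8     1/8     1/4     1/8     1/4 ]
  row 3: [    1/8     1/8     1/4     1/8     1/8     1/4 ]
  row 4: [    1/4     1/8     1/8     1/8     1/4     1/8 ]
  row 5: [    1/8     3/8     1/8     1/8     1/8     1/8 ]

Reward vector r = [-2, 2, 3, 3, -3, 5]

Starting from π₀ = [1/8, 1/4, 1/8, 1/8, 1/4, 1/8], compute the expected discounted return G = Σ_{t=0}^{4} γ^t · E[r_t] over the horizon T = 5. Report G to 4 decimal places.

t=0: π = [0.1250, 0.2500, 0.1250, 0.1250, 0.2500, 0.1250], E[r] = 0.8750, γ^t·E[r] = 0.875000, running G = 0.875000
t=1: π = [0.1563, 0.1719, 0.1406, 0.1563, 0.1563, 0.2188], E[r] = 1.5469, γ^t·E[r] = 1.237500, running G = 2.112500
t=2: π = [0.1445, 0.1992, 0.1445, 0.1621, 0.1445, 0.2051], E[r] = 1.6211, γ^t·E[r] = 1.037500, running G = 3.150000
t=3: π = [0.1431, 0.1943, 0.1453, 0.1611, 0.1431, 0.2131], E[r] = 1.6582, γ^t·E[r] = 0.849000, running G = 3.999000
t=4: π = [0.1429, 0.1962, 0.1451, 0.1610, 0.1429, 0.2119], E[r] = 1.6559, γ^t·E[r] = 0.678250, running G = 4.677250

G = 4.6773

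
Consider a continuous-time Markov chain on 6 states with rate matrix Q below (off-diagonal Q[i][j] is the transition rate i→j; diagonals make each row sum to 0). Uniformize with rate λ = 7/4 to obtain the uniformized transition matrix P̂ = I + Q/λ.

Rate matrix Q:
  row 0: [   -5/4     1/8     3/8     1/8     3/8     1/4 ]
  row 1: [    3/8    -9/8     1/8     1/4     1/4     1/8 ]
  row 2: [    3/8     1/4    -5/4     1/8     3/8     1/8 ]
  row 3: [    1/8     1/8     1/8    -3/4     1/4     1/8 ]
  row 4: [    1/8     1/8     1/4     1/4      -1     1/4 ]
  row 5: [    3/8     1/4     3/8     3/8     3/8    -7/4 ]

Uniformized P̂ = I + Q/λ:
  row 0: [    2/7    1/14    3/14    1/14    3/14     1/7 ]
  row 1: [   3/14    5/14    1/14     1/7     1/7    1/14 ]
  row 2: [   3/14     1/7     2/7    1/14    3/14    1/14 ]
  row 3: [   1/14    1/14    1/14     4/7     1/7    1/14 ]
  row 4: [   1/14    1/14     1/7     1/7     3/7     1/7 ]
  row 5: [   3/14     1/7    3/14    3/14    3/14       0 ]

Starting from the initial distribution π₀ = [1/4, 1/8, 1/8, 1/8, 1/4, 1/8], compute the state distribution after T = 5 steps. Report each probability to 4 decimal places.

t=0: π = [0.2500, 0.1250, 0.1250, 0.1250, 0.2500, 0.1250]
t=1: π = [0.1786, 0.1250, 0.1696, 0.1786, 0.2500, 0.0982]
t=2: π = [0.1658, 0.1263, 0.1652, 0.2015, 0.2462, 0.0950]
t=3: π = [0.1622, 0.1261, 0.1617, 0.2124, 0.2436, 0.0941]
t=4: π = [0.1607, 0.1257, 0.1601, 0.2175, 0.2423, 0.0937]
t=5: π = [0.1601, 0.1255, 0.1594, 0.2198, 0.2417, 0.0935]

π = [0.1601, 0.1255, 0.1594, 0.2198, 0.2417, 0.0935]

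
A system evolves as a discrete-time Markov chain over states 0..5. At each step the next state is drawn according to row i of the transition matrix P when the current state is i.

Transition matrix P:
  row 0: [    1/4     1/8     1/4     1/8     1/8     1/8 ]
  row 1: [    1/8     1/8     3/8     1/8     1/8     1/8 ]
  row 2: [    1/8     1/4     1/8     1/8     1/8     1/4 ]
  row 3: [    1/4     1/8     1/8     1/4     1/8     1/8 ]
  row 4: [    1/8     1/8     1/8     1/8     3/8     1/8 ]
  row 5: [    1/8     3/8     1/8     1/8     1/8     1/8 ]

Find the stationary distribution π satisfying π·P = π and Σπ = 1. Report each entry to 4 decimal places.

π = [0.1633, 0.1862, 0.1920, 0.1429, 0.1667, 0.1490]

Balance equations π_j = Σ_i π_i·P[i][j]:
  π_0 = 1/4·π_0 + 1/8·π_1 + 1/8·π_2 + 1/4·π_3 + 1/8·π_4 + 1/8·π_5
  π_1 = 1/8·π_0 + 1/8·π_1 + 1/4·π_2 + 1/8·π_3 + 1/8·π_4 + 3/8·π_5
  π_2 = 1/4·π_0 + 3/8·π_1 + 1/8·π_2 + 1/8·π_3 + 1/8·π_4 + 1/8·π_5
  π_3 = 1/8·π_0 + 1/8·π_1 + 1/8·π_2 + 1/4·π_3 + 1/8·π_4 + 1/8·π_5
  π_4 = 1/8·π_0 + 1/8·π_1 + 1/8·π_2 + 1/8·π_3 + 3/8·π_4 + 1/8·π_5
  normalize: π_0 + π_1 + π_2 + π_3 + π_4 + π_5 = 1
Solving the linear system gives exactly π = [8/49, 2245/12054, 1157/6027, 1/7, 1/6, 898/6027].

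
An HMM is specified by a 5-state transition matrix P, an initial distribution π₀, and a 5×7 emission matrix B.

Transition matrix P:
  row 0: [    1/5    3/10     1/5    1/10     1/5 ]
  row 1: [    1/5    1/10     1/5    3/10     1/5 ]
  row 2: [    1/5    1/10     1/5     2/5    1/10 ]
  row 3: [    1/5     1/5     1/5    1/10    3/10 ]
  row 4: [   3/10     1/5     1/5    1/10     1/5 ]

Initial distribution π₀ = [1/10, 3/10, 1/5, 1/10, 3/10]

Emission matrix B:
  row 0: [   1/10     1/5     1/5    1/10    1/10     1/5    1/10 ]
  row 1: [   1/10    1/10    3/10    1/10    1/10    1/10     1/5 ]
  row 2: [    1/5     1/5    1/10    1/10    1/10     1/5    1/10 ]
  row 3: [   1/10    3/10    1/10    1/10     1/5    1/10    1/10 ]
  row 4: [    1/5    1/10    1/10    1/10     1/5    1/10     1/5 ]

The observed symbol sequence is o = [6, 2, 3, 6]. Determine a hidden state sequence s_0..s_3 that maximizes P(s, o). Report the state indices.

t=0: δ = [1.000e-02, 6.000e-02, 2.000e-02, 1.000e-02, 6.000e-02]  (obs o_0=6)
t=1: δ = [3.600e-03, 3.600e-03, 1.200e-03, 1.800e-03, 1.200e-03]  ψ = [4, 4, 1, 1, 1]  (obs o_1=2)
t=2: δ = [7.200e-05, 1.080e-04, 7.200e-05, 1.080e-04, 7.200e-05]  ψ = [0, 0, 0, 1, 0]  (obs o_2=3)
t=3: δ = [2.160e-06, 4.320e-06, 2.160e-06, 3.240e-06, 6.480e-06]  ψ = [1, 0, 1, 1, 3]  (obs o_3=6)
backtrack: best end state = 4; path = [4, 1, 3, 4]

path = [4, 1, 3, 4]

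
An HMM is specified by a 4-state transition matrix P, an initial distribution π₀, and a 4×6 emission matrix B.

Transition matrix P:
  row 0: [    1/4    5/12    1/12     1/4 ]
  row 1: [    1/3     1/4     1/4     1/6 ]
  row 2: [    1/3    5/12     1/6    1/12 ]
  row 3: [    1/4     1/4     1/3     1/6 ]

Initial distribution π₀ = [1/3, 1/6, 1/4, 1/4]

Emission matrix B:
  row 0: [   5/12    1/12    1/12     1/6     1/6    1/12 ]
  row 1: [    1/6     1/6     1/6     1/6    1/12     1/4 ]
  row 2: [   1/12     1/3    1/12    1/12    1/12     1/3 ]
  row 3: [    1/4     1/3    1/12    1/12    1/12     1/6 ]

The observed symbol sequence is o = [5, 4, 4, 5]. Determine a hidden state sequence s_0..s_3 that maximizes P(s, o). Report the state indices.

t=0: δ = [2.778e-02, 4.167e-02, 8.333e-02, 4.167e-02]  (obs o_0=5)
t=1: δ = [4.630e-03, 2.894e-03, 1.157e-03, 5.787e-04]  ψ = [2, 2, 2, 0]  (obs o_1=4)
t=2: δ = [1.929e-04, 1.608e-04, 6.028e-05, 9.645e-05]  ψ = [0, 0, 1, 0]  (obs o_2=4)
t=3: δ = [4.465e-06, 2.009e-05, 1.340e-05, 8.038e-06]  ψ = [1, 0, 1, 0]  (obs o_3=5)
backtrack: best end state = 1; path = [2, 0, 0, 1]

path = [2, 0, 0, 1]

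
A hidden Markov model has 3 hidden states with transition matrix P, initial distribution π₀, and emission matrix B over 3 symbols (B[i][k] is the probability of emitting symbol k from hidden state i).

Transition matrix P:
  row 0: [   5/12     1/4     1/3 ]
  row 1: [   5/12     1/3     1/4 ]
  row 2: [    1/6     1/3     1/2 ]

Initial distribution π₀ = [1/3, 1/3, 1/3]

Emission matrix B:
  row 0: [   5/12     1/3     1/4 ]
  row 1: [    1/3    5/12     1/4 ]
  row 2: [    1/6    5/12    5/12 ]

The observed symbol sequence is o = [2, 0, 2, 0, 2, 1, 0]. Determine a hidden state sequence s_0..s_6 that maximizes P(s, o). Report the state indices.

path = [2, 2, 2, 2, 2, 1, 0]

t=0: δ = [8.333e-02, 8.333e-02, 1.389e-01]  (obs o_0=2)
t=1: δ = [1.447e-02, 1.543e-02, 1.157e-02]  ψ = [0, 2, 2]  (obs o_1=0)
t=2: δ = [1.608e-03, 1.286e-03, 2.411e-03]  ψ = [1, 1, 2]  (obs o_2=2)
t=3: δ = [2.791e-04, 2.679e-04, 2.009e-04]  ψ = [0, 2, 2]  (obs o_3=0)
t=4: δ = [2.907e-05, 2.233e-05, 4.186e-05]  ψ = [0, 1, 2]  (obs o_4=2)
t=5: δ = [4.038e-06, 5.814e-06, 8.721e-06]  ψ = [0, 2, 2]  (obs o_5=1)
t=6: δ = [1.009e-06, 9.690e-07, 7.268e-07]  ψ = [1, 2, 2]  (obs o_6=0)
backtrack: best end state = 0; path = [2, 2, 2, 2, 2, 1, 0]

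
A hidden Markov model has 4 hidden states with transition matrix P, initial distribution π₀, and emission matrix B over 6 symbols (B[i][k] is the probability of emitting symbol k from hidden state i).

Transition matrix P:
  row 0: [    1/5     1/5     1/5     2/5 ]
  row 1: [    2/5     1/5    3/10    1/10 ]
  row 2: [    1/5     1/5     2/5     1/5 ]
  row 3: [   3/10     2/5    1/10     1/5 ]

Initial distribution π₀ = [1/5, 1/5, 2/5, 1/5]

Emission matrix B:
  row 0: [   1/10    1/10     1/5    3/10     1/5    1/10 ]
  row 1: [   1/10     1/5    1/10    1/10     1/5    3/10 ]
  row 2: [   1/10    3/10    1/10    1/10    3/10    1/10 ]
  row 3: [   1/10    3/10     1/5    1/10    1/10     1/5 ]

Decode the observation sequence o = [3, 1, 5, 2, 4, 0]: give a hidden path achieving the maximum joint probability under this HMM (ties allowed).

path = [0, 3, 1, 0, 2, 2]

t=0: δ = [6.000e-02, 2.000e-02, 4.000e-02, 2.000e-02]  (obs o_0=3)
t=1: δ = [1.200e-03, 2.400e-03, 4.800e-03, 7.200e-03]  ψ = [0, 0, 2, 0]  (obs o_1=1)
t=2: δ = [2.160e-04, 8.640e-04, 1.920e-04, 2.880e-04]  ψ = [3, 3, 2, 3]  (obs o_2=5)
t=3: δ = [6.912e-05, 1.728e-05, 2.592e-05, 1.728e-05]  ψ = [1, 1, 1, 0]  (obs o_3=2)
t=4: δ = [2.765e-06, 2.765e-06, 4.147e-06, 2.765e-06]  ψ = [0, 0, 0, 0]  (obs o_4=4)
t=5: δ = [1.106e-07, 1.106e-07, 1.659e-07, 1.106e-07]  ψ = [1, 3, 2, 0]  (obs o_5=0)
backtrack: best end state = 2; path = [0, 3, 1, 0, 2, 2]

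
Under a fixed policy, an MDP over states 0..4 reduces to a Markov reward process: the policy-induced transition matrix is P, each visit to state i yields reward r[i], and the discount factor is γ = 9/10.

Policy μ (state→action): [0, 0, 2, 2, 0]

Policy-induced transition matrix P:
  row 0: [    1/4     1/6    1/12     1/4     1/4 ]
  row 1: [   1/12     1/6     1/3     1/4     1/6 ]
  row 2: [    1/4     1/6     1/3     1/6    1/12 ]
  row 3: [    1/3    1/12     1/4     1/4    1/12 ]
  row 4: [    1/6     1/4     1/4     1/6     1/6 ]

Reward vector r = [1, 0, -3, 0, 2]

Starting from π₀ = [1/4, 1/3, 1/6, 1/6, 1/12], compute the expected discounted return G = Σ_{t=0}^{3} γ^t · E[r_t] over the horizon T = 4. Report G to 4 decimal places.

G = -0.6373

t=0: π = [0.2500, 0.3333, 0.1667, 0.1667, 0.0833], E[r] = -0.0833, γ^t·E[r] = -0.083333, running G = -0.083333
t=1: π = [0.2014, 0.1597, 0.2500, 0.2292, 0.1597], E[r] = -0.2292, γ^t·E[r] = -0.206250, running G = -0.289583
t=2: π = [0.2292, 0.1609, 0.2506, 0.2159, 0.1435], E[r] = -0.2355, γ^t·E[r] = -0.190781, running G = -0.480365
t=3: π = [0.2292, 0.1606, 0.2461, 0.2172, 0.1469], E[r] = -0.2153, γ^t·E[r] = -0.156938, running G = -0.637302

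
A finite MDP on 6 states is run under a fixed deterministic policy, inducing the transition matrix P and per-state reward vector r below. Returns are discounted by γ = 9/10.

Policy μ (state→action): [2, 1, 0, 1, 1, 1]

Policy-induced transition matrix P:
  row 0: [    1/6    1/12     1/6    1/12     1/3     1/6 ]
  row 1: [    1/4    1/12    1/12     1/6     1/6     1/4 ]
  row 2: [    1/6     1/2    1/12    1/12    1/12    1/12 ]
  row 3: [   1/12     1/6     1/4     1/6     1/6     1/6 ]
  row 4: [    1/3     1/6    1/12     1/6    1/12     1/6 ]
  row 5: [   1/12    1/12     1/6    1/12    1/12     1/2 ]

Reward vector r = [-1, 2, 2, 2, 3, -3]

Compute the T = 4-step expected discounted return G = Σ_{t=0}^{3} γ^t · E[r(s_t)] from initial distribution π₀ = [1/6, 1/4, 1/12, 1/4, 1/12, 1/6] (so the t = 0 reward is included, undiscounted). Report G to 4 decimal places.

G = 1.7789

t=0: π = [0.1667, 0.2500, 0.0833, 0.2500, 0.0833, 0.1667], E[r] = 0.7500, γ^t·E[r] = 0.750000, running G = 0.750000
t=1: π = [0.1667, 0.1458, 0.1528, 0.1319, 0.1667, 0.2361], E[r] = 0.4861, γ^t·E[r] = 0.437500, running G = 1.187500
t=2: π = [0.1759, 0.1719, 0.1389, 0.1204, 0.1481, 0.2448], E[r] = 0.3964, γ^t·E[r] = 0.321094, running G = 1.508594
t=3: π = [0.1753, 0.1636, 0.1385, 0.1200, 0.1517, 0.2510], E[r] = 0.3709, γ^t·E[r] = 0.270352, running G = 1.778945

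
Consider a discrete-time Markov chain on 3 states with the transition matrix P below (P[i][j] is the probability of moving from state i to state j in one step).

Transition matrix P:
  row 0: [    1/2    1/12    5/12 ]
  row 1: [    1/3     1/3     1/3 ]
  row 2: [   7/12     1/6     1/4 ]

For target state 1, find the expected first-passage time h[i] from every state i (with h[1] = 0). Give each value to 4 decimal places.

h = [8.8421, 0.0000, 8.2105]

First-step conditioning: h[1] = 0; for i ≠ 1, h[i] = 1 + Σ_k P[i][k]·h[k].
  h[0] = 1 + 1/2·h[0] + 5/12·h[2]
  h[2] = 1 + 7/12·h[0] + 1/4·h[2]
Solving the 2×2 linear system over states ≠ 1 gives exactly h = [168/19, 0, 156/19] (h[1] = 0 is the target).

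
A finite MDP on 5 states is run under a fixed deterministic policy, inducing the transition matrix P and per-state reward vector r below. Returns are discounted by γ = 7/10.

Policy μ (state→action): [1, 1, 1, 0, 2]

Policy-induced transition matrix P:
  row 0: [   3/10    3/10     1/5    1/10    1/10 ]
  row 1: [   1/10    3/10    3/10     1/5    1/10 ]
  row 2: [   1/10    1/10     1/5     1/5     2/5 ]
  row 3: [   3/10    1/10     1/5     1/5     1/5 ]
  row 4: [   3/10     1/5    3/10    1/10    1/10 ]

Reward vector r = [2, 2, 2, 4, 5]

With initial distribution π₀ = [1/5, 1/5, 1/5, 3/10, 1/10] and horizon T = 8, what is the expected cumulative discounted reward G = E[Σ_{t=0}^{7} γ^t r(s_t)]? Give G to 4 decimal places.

G = 9.0880

t=0: π = [0.2000, 0.2000, 0.2000, 0.3000, 0.1000], E[r] = 2.9000, γ^t·E[r] = 2.900000, running G = 2.900000
t=1: π = [0.2200, 0.1900, 0.2300, 0.1700, 0.1900], E[r] = 2.9100, γ^t·E[r] = 2.037000, running G = 4.937000
t=2: π = [0.2160, 0.2010, 0.2380, 0.1590, 0.1860], E[r] = 2.8760, γ^t·E[r] = 1.409240, running G = 6.346240
t=3: π = [0.2122, 0.2020, 0.2387, 0.1598, 0.1873], E[r] = 2.8815, γ^t·E[r] = 0.988355, running G = 7.334595
t=4: π = [0.2119, 0.2016, 0.2389, 0.1601, 0.1876], E[r] = 2.8829, γ^t·E[r] = 0.692177, running G = 8.026772
t=5: π = [0.2119, 0.2014, 0.2389, 0.1601, 0.1877], E[r] = 2.8832, γ^t·E[r] = 0.484573, running G = 8.511345
t=6: π = [0.2119, 0.2014, 0.2389, 0.1600, 0.1877], E[r] = 2.8831, γ^t·E[r] = 0.339197, running G = 8.850541
t=7: π = [0.2119, 0.2014, 0.2389, 0.1600, 0.1877], E[r] = 2.8831, γ^t·E[r] = 0.237437, running G = 9.087978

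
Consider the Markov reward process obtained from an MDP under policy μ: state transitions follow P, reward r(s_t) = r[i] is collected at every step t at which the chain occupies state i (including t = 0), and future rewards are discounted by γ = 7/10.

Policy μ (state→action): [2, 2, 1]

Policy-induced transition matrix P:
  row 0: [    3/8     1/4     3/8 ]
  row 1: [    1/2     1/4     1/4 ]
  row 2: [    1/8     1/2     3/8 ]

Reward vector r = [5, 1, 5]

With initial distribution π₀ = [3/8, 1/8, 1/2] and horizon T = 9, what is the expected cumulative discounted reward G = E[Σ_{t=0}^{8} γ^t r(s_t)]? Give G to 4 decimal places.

G = 12.4349

t=0: π = [0.3750, 0.1250, 0.5000], E[r] = 4.5000, γ^t·E[r] = 4.500000, running G = 4.500000
t=1: π = [0.2656, 0.3750, 0.3594], E[r] = 3.5000, γ^t·E[r] = 2.450000, running G = 6.950000
t=2: π = [0.3320, 0.3398, 0.3281], E[r] = 3.6406, γ^t·E[r] = 1.783906, running G = 8.733906
t=3: π = [0.3354, 0.3320, 0.3325], E[r] = 3.6719, γ^t·E[r] = 1.259453, running G = 9.993359
t=4: π = [0.3334, 0.3331, 0.3335], E[r] = 3.6675, γ^t·E[r] = 0.880562, running G = 10.873921
t=5: π = [0.3333, 0.3334, 0.3334], E[r] = 3.6665, γ^t·E[r] = 0.616229, running G = 11.490151
t=6: π = [0.3333, 0.3333, 0.3333], E[r] = 3.6666, γ^t·E[r] = 0.431377, running G = 11.921527
t=7: π = [0.3333, 0.3333, 0.3333], E[r] = 3.6667, γ^t·E[r] = 0.301966, running G = 12.223494
t=8: π = [0.3333, 0.3333, 0.3333], E[r] = 3.6667, γ^t·E[r] = 0.211376, running G = 12.434870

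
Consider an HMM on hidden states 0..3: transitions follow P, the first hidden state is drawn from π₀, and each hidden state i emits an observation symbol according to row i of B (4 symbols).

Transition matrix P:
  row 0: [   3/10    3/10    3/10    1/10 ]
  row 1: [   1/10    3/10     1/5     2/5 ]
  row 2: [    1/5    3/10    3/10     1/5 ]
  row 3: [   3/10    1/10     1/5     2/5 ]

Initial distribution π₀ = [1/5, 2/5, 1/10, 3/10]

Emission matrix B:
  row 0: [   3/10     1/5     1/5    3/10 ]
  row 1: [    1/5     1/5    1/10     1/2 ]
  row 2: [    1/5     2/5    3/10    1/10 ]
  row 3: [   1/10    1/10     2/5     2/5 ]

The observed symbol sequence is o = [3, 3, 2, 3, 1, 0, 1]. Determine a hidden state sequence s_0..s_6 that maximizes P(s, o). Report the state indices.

t=0: δ = [6.000e-02, 2.000e-01, 1.000e-02, 1.200e-01]  (obs o_0=3)
t=1: δ = [1.080e-02, 3.000e-02, 4.000e-03, 3.200e-02]  ψ = [3, 1, 1, 1]  (obs o_1=3)
t=2: δ = [1.920e-03, 9.000e-04, 1.920e-03, 5.120e-03]  ψ = [3, 1, 3, 3]  (obs o_2=2)
t=3: δ = [4.608e-04, 2.880e-04, 1.024e-04, 8.192e-04]  ψ = [3, 0, 3, 3]  (obs o_3=3)
t=4: δ = [4.915e-05, 2.765e-05, 6.554e-05, 3.277e-05]  ψ = [3, 0, 3, 3]  (obs o_4=1)
t=5: δ = [4.424e-06, 3.932e-06, 3.932e-06, 1.311e-06]  ψ = [0, 2, 2, 2]  (obs o_5=0)
t=6: δ = [2.654e-07, 2.654e-07, 5.308e-07, 1.573e-07]  ψ = [0, 0, 0, 1]  (obs o_6=1)
backtrack: best end state = 2; path = [1, 3, 3, 3, 0, 0, 2]

path = [1, 3, 3, 3, 0, 0, 2]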